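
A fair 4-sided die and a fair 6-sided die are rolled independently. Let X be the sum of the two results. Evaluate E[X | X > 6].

8

P(X > 6) = 5/12.
Σ over the event: 7·1/6 + 8·1/8 + 9·1/12 + 10·1/24 = 10/3.
E[X | X > 6] = (10/3) / (5/12) = 8.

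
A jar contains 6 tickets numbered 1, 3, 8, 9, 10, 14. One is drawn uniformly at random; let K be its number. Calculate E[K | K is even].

P(K is even) = 1/2.
Σ over the event: 8·1/6 + 10·1/6 + 14·1/6 = 16/3.
E[K | K is even] = (16/3) / (1/2) = 32/3.

32/3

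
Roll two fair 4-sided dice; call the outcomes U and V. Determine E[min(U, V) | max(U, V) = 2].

Outcomes with max(U, V) = 2: (1,2), (2,1), (2,2), each with probability 1/16.
E[min(U, V) | max(U, V) = 2] = (1 + 1 + 2) / 3 = 4/3.

4/3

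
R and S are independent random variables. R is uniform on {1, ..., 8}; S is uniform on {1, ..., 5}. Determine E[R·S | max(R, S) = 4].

64/7

Outcomes with max(R, S) = 4: (1,4), (2,4), (3,4), (4,1), (4,2), (4,3), (4,4), each with probability 1/40.
E[R·S | max(R, S) = 4] = (4 + 8 + 12 + 4 + 8 + 12 + 16) / 7 = 64/7.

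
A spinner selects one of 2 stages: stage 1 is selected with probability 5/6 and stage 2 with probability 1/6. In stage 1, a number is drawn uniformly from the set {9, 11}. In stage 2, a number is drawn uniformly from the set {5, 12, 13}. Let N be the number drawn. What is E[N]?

10

E[N | stage 1] = (9+11)/2 = 10.
E[N | stage 2] = (5+12+13)/3 = 10.
E[N] = (5/6)·(10) + (1/6)·(10) = 10.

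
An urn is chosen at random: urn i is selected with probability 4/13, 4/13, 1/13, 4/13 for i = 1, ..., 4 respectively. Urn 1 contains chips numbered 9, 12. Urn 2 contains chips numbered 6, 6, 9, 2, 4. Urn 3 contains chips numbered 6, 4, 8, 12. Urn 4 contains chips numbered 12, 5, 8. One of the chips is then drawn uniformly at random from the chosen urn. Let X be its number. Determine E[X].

E[X | urn 1] = (9+12)/2 = 21/2.
E[X | urn 2] = (6+6+9+2+4)/5 = 27/5.
E[X | urn 3] = (6+4+8+12)/4 = 15/2.
E[X | urn 4] = (12+5+8)/3 = 25/3.
E[X] = (4/13)·(21/2) + (4/13)·(27/5) + (1/13)·(15/2) + (4/13)·(25/3) = 241/30.

241/30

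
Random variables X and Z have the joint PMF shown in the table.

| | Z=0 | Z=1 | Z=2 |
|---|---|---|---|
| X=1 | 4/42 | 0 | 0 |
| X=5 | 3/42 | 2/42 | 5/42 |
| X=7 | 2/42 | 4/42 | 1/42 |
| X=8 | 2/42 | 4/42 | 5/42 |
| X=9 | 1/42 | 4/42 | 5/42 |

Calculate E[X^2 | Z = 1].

P(Z = 1) = 1/3.
Σ X^2·P over the event = 25·(2/42) + 49·(4/42) + 64·(4/42) + 81·(4/42) = 59/3.
E[X^2 | Z = 1] = (59/3) / (1/3) = 59.

59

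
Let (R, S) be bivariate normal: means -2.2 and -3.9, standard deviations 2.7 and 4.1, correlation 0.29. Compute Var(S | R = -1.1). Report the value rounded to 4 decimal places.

Var(S | R=x) = (1 − ρ²)·σ_S².
Var(S | R=-1.1) = (4.1)²·(1 − (0.29)²) = 16.81·0.9159 = 15.3963.

15.3963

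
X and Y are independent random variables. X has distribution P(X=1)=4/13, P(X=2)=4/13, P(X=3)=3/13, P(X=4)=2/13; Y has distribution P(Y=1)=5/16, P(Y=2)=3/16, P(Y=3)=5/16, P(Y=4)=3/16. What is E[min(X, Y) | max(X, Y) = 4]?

P(max(X, Y) = 4) = 5/16.
Summing min(X,Y)·P(x,y) over outcomes with max(X, Y) = 4 gives 139/208.
E[min(X, Y) | max(X, Y) = 4] = (139/208) / (5/16) = 139/65.

139/65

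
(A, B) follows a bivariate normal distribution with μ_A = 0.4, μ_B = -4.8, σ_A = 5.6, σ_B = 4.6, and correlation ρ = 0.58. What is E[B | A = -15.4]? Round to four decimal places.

For a bivariate normal, E[B | A=x] = μ_B + ρ·(σ_B/σ_A)·(x − μ_A).
E[B | A=-15.4] = -4.8 + (0.58)·(4.6/5.6)·(-15.4 − (0.4)) = -4.8 + (0.47643)·(-15.8) = -12.3276.

-12.3276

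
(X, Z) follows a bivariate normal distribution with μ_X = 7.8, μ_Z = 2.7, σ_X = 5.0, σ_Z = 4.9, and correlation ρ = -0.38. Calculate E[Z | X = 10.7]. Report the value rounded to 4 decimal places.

For a bivariate normal, E[Z | X=x] = μ_Z + ρ·(σ_Z/σ_X)·(x − μ_X).
E[Z | X=10.7] = 2.7 + (-0.38)·(4.9/5.0)·(10.7 − (7.8)) = 2.7 + (-0.3724)·(2.9) = 1.6200.

1.6200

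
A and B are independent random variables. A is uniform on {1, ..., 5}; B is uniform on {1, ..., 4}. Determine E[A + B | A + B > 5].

7

Outcomes with A + B > 5: (2,4), (3,3), (3,4), (4,2), (4,3), (4,4), (5,1), (5,2), (5,3), (5,4), each with probability 1/20.
E[A + B | A + B > 5] = (6 + 6 + 7 + 6 + 7 + 8 + 6 + 7 + 8 + 9) / 10 = 7.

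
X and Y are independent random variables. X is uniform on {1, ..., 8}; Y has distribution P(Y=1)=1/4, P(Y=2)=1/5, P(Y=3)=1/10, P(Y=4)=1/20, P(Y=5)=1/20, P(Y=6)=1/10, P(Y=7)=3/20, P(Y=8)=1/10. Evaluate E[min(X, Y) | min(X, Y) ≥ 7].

36/5

P(min(X, Y) ≥ 7) = 1/16.
Summing min(X,Y)·P(x,y) over outcomes with min(X, Y) ≥ 7 gives 9/20.
E[min(X, Y) | min(X, Y) ≥ 7] = (9/20) / (1/16) = 36/5.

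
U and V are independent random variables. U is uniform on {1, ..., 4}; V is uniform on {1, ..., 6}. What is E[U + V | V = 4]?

Outcomes with V = 4: (1,4), (2,4), (3,4), (4,4), each with probability 1/24.
E[U + V | V = 4] = (5 + 6 + 7 + 8) / 4 = 13/2.

13/2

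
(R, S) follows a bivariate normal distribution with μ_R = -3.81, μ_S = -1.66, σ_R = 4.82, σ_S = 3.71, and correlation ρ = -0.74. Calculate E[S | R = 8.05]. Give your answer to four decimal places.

For a bivariate normal, E[S | R=x] = μ_S + ρ·(σ_S/σ_R)·(x − μ_R).
E[S | R=8.05] = -1.66 + (-0.74)·(3.71/4.82)·(8.05 − (-3.81)) = -1.66 + (-0.56959)·(11.86) = -8.4153.

-8.4153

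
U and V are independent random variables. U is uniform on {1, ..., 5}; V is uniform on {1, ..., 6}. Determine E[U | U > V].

4

Outcomes with U > V: (2,1), (3,1), (3,2), (4,1), (4,2), (4,3), (5,1), (5,2), (5,3), (5,4), each with probability 1/30.
E[U | U > V] = (2 + 3 + 3 + 4 + 4 + 4 + 5 + 5 + 5 + 5) / 10 = 4.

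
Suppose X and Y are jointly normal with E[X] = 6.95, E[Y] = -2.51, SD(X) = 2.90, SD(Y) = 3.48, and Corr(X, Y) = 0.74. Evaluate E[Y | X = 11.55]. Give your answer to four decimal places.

1.5748

The regression of Y on X has slope ρ·σ_Y/σ_X and passes through (μ_X, μ_Y).
E[Y | X=11.55] = -2.51 + (0.74)·(3.48/2.90)·(11.55 − (6.95)) = -2.51 + (0.888)·(4.6) = 1.5748.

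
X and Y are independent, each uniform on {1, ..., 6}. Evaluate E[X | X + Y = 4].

2

P(X + Y = 4) = 1/12.
Summing X·P(x,y) over outcomes with X + Y = 4 gives 1/6.
E[X | X + Y = 4] = (1/6) / (1/12) = 2.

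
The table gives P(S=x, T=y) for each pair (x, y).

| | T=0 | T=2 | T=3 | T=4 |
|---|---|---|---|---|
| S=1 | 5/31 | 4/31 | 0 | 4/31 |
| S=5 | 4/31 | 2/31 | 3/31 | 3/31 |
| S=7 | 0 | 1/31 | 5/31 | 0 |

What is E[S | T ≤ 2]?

P(T ≤ 2) = 16/31.
Σ S·P over the event = 1·(5/31) + 1·(4/31) + 5·(4/31) + 5·(2/31) + 7·(1/31) = 46/31.
E[S | T ≤ 2] = (46/31) / (16/31) = 23/8.

23/8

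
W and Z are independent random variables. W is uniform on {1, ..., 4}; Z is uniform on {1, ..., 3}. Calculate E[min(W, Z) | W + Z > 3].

P(W + Z > 3) = 3/4.
Summing min(W,Z)·P(x,y) over outcomes with W + Z > 3 gives 17/12.
E[min(W, Z) | W + Z > 3] = (17/12) / (3/4) = 17/9.

17/9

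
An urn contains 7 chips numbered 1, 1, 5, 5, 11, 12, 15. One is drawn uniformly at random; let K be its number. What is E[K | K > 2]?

P(K > 2) = 5/7.
Σ over the event: 5·2/7 + 11·1/7 + 12·1/7 + 15·1/7 = 48/7.
E[K | K > 2] = (48/7) / (5/7) = 48/5.

48/5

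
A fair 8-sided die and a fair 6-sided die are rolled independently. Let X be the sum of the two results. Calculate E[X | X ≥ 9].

32/3

P(X ≥ 9) = 7/16.
Σ over the event: 9·1/8 + 10·5/48 + 11·1/12 + 12·1/16 + 13·1/24 + 14·1/48 = 14/3.
E[X | X ≥ 9] = (14/3) / (7/16) = 32/3.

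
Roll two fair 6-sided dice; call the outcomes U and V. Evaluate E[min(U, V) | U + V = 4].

4/3

Outcomes with U + V = 4: (1,3), (2,2), (3,1), each with probability 1/36.
E[min(U, V) | U + V = 4] = (1 + 2 + 1) / 3 = 4/3.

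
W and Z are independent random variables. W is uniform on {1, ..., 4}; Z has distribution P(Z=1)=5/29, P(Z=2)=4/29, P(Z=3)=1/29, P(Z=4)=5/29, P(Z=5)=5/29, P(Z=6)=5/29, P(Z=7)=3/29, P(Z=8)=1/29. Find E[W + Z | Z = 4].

P(Z = 4) = 5/29.
Summing (W+Z)·P(x,y) over outcomes with Z = 4 gives 65/58.
E[W + Z | Z = 4] = (65/58) / (5/29) = 13/2.

13/2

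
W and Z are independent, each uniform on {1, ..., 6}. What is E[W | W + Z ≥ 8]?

P(W + Z ≥ 8) = 5/12.
Summing W·P(x,y) over outcomes with W + Z ≥ 8 gives 35/18.
E[W | W + Z ≥ 8] = (35/18) / (5/12) = 14/3.

14/3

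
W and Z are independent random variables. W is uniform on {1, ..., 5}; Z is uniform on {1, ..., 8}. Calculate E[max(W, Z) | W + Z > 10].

22/3

Outcomes with W + Z > 10: (3,8), (4,7), (4,8), (5,6), (5,7), (5,8), each with probability 1/40.
E[max(W, Z) | W + Z > 10] = (8 + 7 + 8 + 6 + 7 + 8) / 6 = 22/3.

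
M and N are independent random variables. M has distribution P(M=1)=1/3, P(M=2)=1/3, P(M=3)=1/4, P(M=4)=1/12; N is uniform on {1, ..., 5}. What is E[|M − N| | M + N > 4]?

P(M + N > 4) = 37/60.
Summing |M−N|·P(x,y) over outcomes with M + N > 4 gives 71/60.
E[|M − N| | M + N > 4] = (71/60) / (37/60) = 71/37.

71/37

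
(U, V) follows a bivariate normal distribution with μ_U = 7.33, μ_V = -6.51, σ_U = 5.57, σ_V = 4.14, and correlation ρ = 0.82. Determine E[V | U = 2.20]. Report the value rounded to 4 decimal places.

E[V | U=x] = μ_V + ρ(σ_V/σ_U)(x − μ_U) for jointly normal variables.
E[V | U=2.20] = -6.51 + (0.82)·(4.14/5.57)·(2.20 − (7.33)) = -6.51 + (0.60948)·(-5.13) = -9.6366.

-9.6366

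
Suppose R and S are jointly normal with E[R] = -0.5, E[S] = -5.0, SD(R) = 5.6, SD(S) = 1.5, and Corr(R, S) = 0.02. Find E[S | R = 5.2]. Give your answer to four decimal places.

E[S | R=x] = μ_S + ρ(σ_S/σ_R)(x − μ_R) for jointly normal variables.
E[S | R=5.2] = -5.0 + (0.02)·(1.5/5.6)·(5.2 − (-0.5)) = -5.0 + (0.0053571)·(5.7) = -4.9695.

-4.9695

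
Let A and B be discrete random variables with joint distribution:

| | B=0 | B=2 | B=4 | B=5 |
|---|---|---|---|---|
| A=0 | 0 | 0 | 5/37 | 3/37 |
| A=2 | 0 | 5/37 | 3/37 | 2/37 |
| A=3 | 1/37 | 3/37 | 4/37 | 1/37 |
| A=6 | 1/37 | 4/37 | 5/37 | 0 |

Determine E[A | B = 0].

9/2

P(B = 0) = 2/37.
Summing A·P(A=x,B=y) over the conditioning event gives 9/37.
E[A | B = 0] = (9/37) / (2/37) = 9/2.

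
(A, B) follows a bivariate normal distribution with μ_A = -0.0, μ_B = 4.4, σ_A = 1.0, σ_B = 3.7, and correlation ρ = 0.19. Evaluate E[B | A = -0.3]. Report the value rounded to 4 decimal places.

The regression of B on A has slope ρ·σ_B/σ_A and passes through (μ_A, μ_B).
E[B | A=-0.3] = 4.4 + (0.19)·(3.7/1.0)·(-0.3 − (-0.0)) = 4.4 + (0.703)·(-0.3) = 4.1891.

4.1891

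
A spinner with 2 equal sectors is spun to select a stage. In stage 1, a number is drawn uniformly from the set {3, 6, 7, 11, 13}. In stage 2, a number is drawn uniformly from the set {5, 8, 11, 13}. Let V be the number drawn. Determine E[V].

69/8

E[V | stage 1] = (3+6+7+11+13)/5 = 8.
E[V | stage 2] = (5+8+11+13)/4 = 37/4.
By the law of total expectation,
E[V] = (1/2)·(8) + (1/2)·(37/4) = 69/8.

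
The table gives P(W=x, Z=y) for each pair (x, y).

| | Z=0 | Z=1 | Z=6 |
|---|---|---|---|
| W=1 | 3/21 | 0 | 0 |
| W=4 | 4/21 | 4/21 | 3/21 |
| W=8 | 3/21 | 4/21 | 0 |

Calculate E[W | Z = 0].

43/10

P(Z = 0) = 10/21.
Σ W·P over the event = 1·(3/21) + 4·(4/21) + 8·(3/21) = 43/21.
E[W | Z = 0] = (43/21) / (10/21) = 43/10.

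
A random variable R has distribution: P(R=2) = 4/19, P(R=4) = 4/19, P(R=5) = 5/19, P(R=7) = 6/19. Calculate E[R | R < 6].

49/13

P(R < 6) = 13/19.
Σ over the event: 2·4/19 + 4·4/19 + 5·5/19 = 49/19.
E[R | R < 6] = (49/19) / (13/19) = 49/13.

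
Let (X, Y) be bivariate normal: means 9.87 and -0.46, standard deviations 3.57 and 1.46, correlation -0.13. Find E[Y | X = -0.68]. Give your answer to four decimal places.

0.1009

E[Y | X=x] = μ_Y + ρ(σ_Y/σ_X)(x − μ_X) for jointly normal variables.
E[Y | X=-0.68] = -0.46 + (-0.13)·(1.46/3.57)·(-0.68 − (9.87)) = -0.46 + (-0.053165)·(-10.55) = 0.1009.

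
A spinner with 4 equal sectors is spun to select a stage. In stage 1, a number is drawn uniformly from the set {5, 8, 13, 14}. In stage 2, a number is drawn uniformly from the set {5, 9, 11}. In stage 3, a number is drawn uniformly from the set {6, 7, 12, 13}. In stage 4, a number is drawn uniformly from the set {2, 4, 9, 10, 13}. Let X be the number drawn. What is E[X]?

E[X | stage 1] = (5+8+13+14)/4 = 10.
E[X | stage 2] = (5+9+11)/3 = 25/3.
E[X | stage 3] = (6+7+12+13)/4 = 19/2.
E[X | stage 4] = (2+4+9+10+13)/5 = 38/5.
By the law of total expectation,
E[X] = (1/4)·(10) + (1/4)·(25/3) + (1/4)·(19/2) + (1/4)·(38/5) = 1063/120.

1063/120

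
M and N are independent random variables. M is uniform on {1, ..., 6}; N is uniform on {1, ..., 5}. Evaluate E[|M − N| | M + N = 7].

Outcomes with M + N = 7: (2,5), (3,4), (4,3), (5,2), (6,1), each with probability 1/30.
E[|M − N| | M + N = 7] = (3 + 1 + 1 + 3 + 5) / 5 = 13/5.

13/5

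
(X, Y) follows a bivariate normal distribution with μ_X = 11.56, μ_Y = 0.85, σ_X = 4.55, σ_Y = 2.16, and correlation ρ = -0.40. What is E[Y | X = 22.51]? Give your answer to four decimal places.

-1.2293

E[Y | X=x] = μ_Y + ρ(σ_Y/σ_X)(x − μ_X) for jointly normal variables.
E[Y | X=22.51] = 0.85 + (-0.40)·(2.16/4.55)·(22.51 − (11.56)) = 0.85 + (-0.18989)·(10.95) = -1.2293.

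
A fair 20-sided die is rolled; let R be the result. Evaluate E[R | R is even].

Given R is even, R is equally likely to be any of {2, 4, 6, 8, 10, 12, 14, 16, 18, 20}.
E[R | R is even] = (2 + 4 + 6 + 8 + 10 + 12 + 14 + 16 + 18 + 20) / 10 = 11.

11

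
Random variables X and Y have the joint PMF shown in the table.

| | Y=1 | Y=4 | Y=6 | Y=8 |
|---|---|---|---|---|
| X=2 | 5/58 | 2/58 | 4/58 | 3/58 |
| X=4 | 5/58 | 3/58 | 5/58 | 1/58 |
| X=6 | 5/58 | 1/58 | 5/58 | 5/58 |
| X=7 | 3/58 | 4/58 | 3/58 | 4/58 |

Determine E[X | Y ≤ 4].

P(Y ≤ 4) = 14/29.
Σ X·P over the event = 2·(5/58) + 2·(2/58) + 4·(5/58) + 4·(3/58) + 6·(5/58) + 6·(1/58) + 7·(3/58) + 7·(4/58) = 131/58.
E[X | Y ≤ 4] = (131/58) / (14/29) = 131/28.

131/28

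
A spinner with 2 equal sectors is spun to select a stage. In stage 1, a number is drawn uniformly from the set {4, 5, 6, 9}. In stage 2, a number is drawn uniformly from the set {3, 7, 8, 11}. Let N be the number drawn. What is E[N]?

E[N | stage 1] = (4+5+6+9)/4 = 6.
E[N | stage 2] = (3+7+8+11)/4 = 29/4.
E[N] = (1/2)·(6) + (1/2)·(29/4) = 53/8.

53/8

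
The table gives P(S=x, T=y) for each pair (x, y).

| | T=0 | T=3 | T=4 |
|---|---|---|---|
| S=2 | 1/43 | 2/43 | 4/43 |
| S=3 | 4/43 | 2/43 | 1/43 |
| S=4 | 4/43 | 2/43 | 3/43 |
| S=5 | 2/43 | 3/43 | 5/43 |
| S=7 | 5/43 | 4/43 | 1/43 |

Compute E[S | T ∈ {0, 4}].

P(T ∈ {0, 4}) = 30/43.
Summing S·P(S=x,T=y) over the conditioning event gives 130/43.
E[S | T ∈ {0, 4}] = (130/43) / (30/43) = 13/3.

13/3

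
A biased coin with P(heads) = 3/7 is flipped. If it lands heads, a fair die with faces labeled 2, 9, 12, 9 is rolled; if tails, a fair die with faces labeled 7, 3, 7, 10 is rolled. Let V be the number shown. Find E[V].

E[V | heads] = (2+9+12+9)/4 = 8.
E[V | tails] = (7+3+7+10)/4 = 27/4.
By the law of total expectation,
E[V] = (3/7)·(8) + (4/7)·(27/4) = 51/7.

51/7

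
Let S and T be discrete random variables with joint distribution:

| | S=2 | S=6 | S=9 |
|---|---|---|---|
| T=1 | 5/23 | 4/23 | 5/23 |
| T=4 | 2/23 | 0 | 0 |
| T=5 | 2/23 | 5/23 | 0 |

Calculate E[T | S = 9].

1

P(S = 9) = 5/23.
Σ T·P over the event = 1·(5/23) = 5/23.
E[T | S = 9] = (5/23) / (5/23) = 1.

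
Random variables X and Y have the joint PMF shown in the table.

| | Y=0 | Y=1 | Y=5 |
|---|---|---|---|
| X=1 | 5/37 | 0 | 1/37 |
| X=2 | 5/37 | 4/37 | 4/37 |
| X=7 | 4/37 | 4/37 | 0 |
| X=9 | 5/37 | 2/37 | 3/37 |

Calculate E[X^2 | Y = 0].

P(Y = 0) = 19/37.
Σ X^2·P over the event = 1·(5/37) + 4·(5/37) + 49·(4/37) + 81·(5/37) = 626/37.
E[X^2 | Y = 0] = (626/37) / (19/37) = 626/19.

626/19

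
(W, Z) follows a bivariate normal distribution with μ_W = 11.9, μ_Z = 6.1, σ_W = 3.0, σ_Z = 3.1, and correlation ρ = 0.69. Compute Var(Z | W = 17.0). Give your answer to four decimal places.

Var(Z | W=x) = (1 − ρ²)·σ_Z².
Var(Z | W=17.0) = (3.1)²·(1 − (0.69)²) = 9.61·0.5239 = 5.0347.

5.0347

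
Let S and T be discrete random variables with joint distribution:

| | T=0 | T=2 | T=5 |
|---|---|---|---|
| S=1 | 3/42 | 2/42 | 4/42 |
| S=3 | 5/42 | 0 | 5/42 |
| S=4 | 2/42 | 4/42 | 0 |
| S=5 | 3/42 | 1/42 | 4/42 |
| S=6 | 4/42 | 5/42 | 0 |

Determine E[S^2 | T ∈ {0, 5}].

P(T ∈ {0, 5}) = 5/7.
Σ S^2·P over the event = 1·(3/42) + 1·(4/42) + 9·(5/42) + 9·(5/42) + 16·(2/42) + 25·(3/42) + 25·(4/42) + 36·(4/42) = 32/3.
E[S^2 | T ∈ {0, 5}] = (32/3) / (5/7) = 224/15.

224/15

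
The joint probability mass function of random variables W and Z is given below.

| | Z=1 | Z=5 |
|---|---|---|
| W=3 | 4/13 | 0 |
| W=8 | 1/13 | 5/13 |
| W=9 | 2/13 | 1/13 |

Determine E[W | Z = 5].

P(Z = 5) = 6/13.
Σ W·P over the event = 8·(5/13) + 9·(1/13) = 49/13.
E[W | Z = 5] = (49/13) / (6/13) = 49/6.

49/6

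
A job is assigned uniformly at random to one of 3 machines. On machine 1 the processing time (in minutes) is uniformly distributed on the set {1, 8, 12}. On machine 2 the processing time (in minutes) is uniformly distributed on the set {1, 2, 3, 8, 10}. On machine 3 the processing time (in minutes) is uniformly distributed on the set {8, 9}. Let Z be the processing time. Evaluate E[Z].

203/30

E[Z | machine 1] = (1+8+12)/3 = 7.
E[Z | machine 2] = (1+2+3+8+10)/5 = 24/5.
E[Z | machine 3] = (8+9)/2 = 17/2.
By the law of total expectation,
E[Z] = (1/3)·(7) + (1/3)·(24/5) + (1/3)·(17/2) = 203/30.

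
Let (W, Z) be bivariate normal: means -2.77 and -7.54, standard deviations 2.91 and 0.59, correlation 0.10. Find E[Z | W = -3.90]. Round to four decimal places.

E[Z | W=x] = μ_Z + ρ(σ_Z/σ_W)(x − μ_W) for jointly normal variables.
E[Z | W=-3.90] = -7.54 + (0.10)·(0.59/2.91)·(-3.90 − (-2.77)) = -7.54 + (0.020275)·(-1.13) = -7.5629.

-7.5629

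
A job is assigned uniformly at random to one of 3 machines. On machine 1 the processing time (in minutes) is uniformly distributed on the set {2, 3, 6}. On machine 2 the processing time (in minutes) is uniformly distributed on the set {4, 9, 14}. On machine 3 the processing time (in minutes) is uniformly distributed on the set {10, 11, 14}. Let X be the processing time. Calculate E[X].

E[X | machine 1] = (2+3+6)/3 = 11/3.
E[X | machine 2] = (4+9+14)/3 = 9.
E[X | machine 3] = (10+11+14)/3 = 35/3.
E[X] = (1/3)·(11/3) + (1/3)·(9) + (1/3)·(35/3) = 73/9.

73/9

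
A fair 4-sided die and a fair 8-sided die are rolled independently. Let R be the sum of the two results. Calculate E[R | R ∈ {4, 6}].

36/7

P(R ∈ {4, 6}) = 7/32.
Σ over the event: 4·3/32 + 6·1/8 = 9/8.
E[R | R ∈ {4, 6}] = (9/8) / (7/32) = 36/7.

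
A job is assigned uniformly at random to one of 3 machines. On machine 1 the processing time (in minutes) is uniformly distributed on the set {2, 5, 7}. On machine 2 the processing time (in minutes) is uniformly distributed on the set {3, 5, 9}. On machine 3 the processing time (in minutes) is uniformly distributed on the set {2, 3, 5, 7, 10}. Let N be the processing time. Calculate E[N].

E[N | machine 1] = (2+5+7)/3 = 14/3.
E[N | machine 2] = (3+5+9)/3 = 17/3.
E[N | machine 3] = (2+3+5+7+10)/5 = 27/5.
E[N] = (1/3)·(14/3) + (1/3)·(17/3) + (1/3)·(27/5) = 236/45.

236/45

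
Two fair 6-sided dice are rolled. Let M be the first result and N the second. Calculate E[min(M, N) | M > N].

7/3

P(M > N) = 5/12.
Summing min(M,N)·P(x,y) over outcomes with M > N gives 35/36.
E[min(M, N) | M > N] = (35/36) / (5/12) = 7/3.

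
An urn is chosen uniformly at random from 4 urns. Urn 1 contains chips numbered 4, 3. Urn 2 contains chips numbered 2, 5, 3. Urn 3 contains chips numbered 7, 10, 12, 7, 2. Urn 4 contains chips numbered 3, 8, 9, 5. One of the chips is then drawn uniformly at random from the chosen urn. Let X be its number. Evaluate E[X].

E[X | urn 1] = (4+3)/2 = 7/2.
E[X | urn 2] = (2+5+3)/3 = 10/3.
E[X | urn 3] = (7+10+12+7+2)/5 = 38/5.
E[X | urn 4] = (3+8+9+5)/4 = 25/4.
By the law of total expectation,
E[X] = (1/4)·(7/2) + (1/4)·(10/3) + (1/4)·(38/5) + (1/4)·(25/4) = 1241/240.

1241/240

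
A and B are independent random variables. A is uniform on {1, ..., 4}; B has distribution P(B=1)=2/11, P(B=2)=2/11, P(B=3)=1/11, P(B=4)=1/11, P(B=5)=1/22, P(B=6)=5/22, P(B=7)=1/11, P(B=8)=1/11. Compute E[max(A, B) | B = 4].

4

P(B = 4) = 1/11.
Summing max(A,B)·P(x,y) over outcomes with B = 4 gives 4/11.
E[max(A, B) | B = 4] = (4/11) / (1/11) = 4.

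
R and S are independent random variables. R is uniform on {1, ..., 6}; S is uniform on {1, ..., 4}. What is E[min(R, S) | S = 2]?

Outcomes with S = 2: (1,2), (2,2), (3,2), (4,2), (5,2), (6,2), each with probability 1/24.
E[min(R, S) | S = 2] = (1 + 2 + 2 + 2 + 2 + 2) / 6 = 11/6.

11/6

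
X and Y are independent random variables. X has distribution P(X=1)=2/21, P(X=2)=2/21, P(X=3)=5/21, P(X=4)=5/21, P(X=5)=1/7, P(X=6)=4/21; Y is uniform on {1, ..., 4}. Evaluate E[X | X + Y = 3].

P(X + Y = 3) = 1/21.
Summing X·P(x,y) over outcomes with X + Y = 3 gives 1/14.
E[X | X + Y = 3] = (1/14) / (1/21) = 3/2.

3/2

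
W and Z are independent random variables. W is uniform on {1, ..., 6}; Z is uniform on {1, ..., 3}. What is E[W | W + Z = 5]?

3

Outcomes with W + Z = 5: (2,3), (3,2), (4,1), each with probability 1/18.
E[W | W + Z = 5] = (2 + 3 + 4) / 3 = 3.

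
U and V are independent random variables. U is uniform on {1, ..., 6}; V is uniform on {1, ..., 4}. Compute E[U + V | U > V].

P(U > V) = 7/12.
Summing (U+V)·P(x,y) over outcomes with U > V gives 47/12.
E[U + V | U > V] = (47/12) / (7/12) = 47/7.

47/7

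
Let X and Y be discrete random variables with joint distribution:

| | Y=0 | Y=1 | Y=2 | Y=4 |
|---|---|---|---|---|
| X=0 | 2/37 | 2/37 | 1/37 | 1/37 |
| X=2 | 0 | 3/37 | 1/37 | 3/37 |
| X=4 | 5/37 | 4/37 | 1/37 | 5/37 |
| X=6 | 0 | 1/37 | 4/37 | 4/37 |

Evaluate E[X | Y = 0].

20/7

P(Y = 0) = 7/37.
Σ X·P over the event = 0·(2/37) + 4·(5/37) = 20/37.
E[X | Y = 0] = (20/37) / (7/37) = 20/7.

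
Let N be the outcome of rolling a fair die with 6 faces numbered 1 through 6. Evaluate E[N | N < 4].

2

Given N < 4, N is equally likely to be any of {1, 2, 3}.
E[N | N < 4] = (1 + 2 + 3) / 3 = 2.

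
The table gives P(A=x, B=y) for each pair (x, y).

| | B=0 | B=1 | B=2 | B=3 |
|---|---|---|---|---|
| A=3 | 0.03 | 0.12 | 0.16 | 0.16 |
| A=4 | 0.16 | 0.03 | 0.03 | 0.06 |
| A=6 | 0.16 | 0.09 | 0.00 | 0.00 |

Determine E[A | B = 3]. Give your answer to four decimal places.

P(B = 3) = 0.22.
Σ A·P over the event = 3·(0.16) + 4·(0.06) = 0.72.
E[A | B = 3] = (0.72) / (0.22) = 3.2727.

3.2727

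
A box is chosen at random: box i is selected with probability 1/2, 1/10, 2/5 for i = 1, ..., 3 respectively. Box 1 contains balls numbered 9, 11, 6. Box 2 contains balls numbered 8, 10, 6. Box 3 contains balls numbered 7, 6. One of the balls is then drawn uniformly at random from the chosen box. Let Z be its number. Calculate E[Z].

E[Z | box 1] = (9+11+6)/3 = 26/3.
E[Z | box 2] = (8+10+6)/3 = 8.
E[Z | box 3] = (7+6)/2 = 13/2.
By the law of total expectation,
E[Z] = (1/2)·(26/3) + (1/10)·(8) + (2/5)·(13/2) = 116/15.

116/15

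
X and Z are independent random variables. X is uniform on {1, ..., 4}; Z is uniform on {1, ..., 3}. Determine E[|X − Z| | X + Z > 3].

Outcomes with X + Z > 3: (1,3), (2,2), (2,3), (3,1), (3,2), (3,3), (4,1), (4,2), (4,3), each with probability 1/12.
E[|X − Z| | X + Z > 3] = (2 + 0 + 1 + 2 + 1 + 0 + 3 + 2 + 1) / 9 = 4/3.

4/3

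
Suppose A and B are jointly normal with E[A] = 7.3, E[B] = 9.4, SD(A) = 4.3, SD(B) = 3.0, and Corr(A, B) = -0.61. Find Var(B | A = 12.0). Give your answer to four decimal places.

5.6511

Var(B | A=x) = (1 − ρ²)·σ_B².
Var(B | A=12.0) = (3.0)²·(1 − (-0.61)²) = 9·0.6279 = 5.6511.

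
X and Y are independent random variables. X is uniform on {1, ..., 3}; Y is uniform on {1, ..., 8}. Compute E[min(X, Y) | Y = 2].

5/3

Outcomes with Y = 2: (1,2), (2,2), (3,2), each with probability 1/24.
E[min(X, Y) | Y = 2] = (1 + 2 + 2) / 3 = 5/3.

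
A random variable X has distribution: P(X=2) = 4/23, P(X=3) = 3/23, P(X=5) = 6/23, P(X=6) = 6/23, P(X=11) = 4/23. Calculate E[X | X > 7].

P(X > 7) = 4/23.
Σ over the event: 11·4/23 = 44/23.
E[X | X > 7] = (44/23) / (4/23) = 11.

11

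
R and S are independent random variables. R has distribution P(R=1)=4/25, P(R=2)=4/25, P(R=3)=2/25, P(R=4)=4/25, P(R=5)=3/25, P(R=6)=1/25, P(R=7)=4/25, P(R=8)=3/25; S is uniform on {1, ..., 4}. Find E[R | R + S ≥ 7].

P(R + S ≥ 7) = 51/100.
Summing R·P(x,y) over outcomes with R + S ≥ 7 gives 63/20.
E[R | R + S ≥ 7] = (63/20) / (51/100) = 105/17.

105/17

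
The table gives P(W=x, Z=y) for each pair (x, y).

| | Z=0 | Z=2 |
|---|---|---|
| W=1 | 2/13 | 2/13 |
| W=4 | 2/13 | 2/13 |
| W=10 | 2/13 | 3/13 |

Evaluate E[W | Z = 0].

P(Z = 0) = 6/13.
Σ W·P over the event = 1·(2/13) + 4·(2/13) + 10·(2/13) = 30/13.
E[W | Z = 0] = (30/13) / (6/13) = 5.

5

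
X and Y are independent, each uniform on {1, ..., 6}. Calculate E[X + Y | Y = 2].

P(Y = 2) = 1/6.
Summing (X+Y)·P(x,y) over outcomes with Y = 2 gives 11/12.
E[X + Y | Y = 2] = (11/12) / (1/6) = 11/2.

11/2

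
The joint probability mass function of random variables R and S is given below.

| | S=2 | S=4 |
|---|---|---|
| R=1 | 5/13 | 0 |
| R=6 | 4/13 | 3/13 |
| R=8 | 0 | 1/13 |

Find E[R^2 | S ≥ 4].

P(S ≥ 4) = 4/13.
Σ R^2·P over the event = 36·(3/13) + 64·(1/13) = 172/13.
E[R^2 | S ≥ 4] = (172/13) / (4/13) = 43.

43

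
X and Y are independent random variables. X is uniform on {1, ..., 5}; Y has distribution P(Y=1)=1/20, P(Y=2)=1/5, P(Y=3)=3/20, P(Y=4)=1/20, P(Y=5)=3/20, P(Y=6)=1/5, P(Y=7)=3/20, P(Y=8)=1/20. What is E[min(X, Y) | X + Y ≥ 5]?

119/43

P(X + Y ≥ 5) = 43/50.
Summing min(X,Y)·P(x,y) over outcomes with X + Y ≥ 5 gives 119/50.
E[min(X, Y) | X + Y ≥ 5] = (119/50) / (43/50) = 119/43.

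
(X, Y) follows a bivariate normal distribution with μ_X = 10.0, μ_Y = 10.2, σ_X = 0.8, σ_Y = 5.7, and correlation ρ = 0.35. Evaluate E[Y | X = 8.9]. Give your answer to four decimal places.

7.4569

The regression of Y on X has slope ρ·σ_Y/σ_X and passes through (μ_X, μ_Y).
E[Y | X=8.9] = 10.2 + (0.35)·(5.7/0.8)·(8.9 − (10.0)) = 10.2 + (2.4937)·(-1.1) = 7.4569.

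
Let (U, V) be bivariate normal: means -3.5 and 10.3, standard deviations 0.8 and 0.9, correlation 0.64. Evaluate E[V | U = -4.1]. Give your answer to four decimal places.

9.8680

The regression of V on U has slope ρ·σ_V/σ_U and passes through (μ_U, μ_V).
E[V | U=-4.1] = 10.3 + (0.64)·(0.9/0.8)·(-4.1 − (-3.5)) = 10.3 + (0.72)·(-0.6) = 9.8680.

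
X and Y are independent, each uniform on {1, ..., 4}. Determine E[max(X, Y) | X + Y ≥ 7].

4

Outcomes with X + Y ≥ 7: (3,4), (4,3), (4,4), each with probability 1/16.
E[max(X, Y) | X + Y ≥ 7] = (4 + 4 + 4) / 3 = 4.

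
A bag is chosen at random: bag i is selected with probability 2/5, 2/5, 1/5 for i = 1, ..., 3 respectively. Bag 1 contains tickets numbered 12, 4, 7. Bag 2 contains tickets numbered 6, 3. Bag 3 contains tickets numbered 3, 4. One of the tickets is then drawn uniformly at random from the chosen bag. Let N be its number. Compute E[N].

E[N | bag 1] = (12+4+7)/3 = 23/3.
E[N | bag 2] = (6+3)/2 = 9/2.
E[N | bag 3] = (3+4)/2 = 7/2.
By the law of total expectation,
E[N] = (2/5)·(23/3) + (2/5)·(9/2) + (1/5)·(7/2) = 167/30.

167/30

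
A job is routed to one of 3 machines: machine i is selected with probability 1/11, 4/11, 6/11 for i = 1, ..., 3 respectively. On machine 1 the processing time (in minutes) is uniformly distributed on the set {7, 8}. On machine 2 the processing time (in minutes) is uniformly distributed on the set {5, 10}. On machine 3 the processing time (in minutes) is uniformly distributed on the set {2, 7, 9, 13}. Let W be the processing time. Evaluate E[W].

84/11

E[W | machine 1] = (7+8)/2 = 15/2.
E[W | machine 2] = (5+10)/2 = 15/2.
E[W | machine 3] = (2+7+9+13)/4 = 31/4.
E[W] = (1/11)·(15/2) + (4/11)·(15/2) + (6/11)·(31/4) = 84/11.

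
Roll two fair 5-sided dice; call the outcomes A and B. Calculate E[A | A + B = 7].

7/2

P(A + B = 7) = 4/25.
Summing A·P(x,y) over outcomes with A + B = 7 gives 14/25.
E[A | A + B = 7] = (14/25) / (4/25) = 7/2.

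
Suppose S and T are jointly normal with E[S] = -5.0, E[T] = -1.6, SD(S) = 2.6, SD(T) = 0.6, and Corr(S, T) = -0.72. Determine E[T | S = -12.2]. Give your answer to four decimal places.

-0.4037

For a bivariate normal, E[T | S=x] = μ_T + ρ·(σ_T/σ_S)·(x − μ_S).
E[T | S=-12.2] = -1.6 + (-0.72)·(0.6/2.6)·(-12.2 − (-5.0)) = -1.6 + (-0.16615)·(-7.2) = -0.4037.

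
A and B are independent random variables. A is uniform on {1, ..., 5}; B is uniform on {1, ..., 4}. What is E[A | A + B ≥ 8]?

14/3

Outcomes with A + B ≥ 8: (4,4), (5,3), (5,4), each with probability 1/20.
E[A | A + B ≥ 8] = (4 + 5 + 5) / 3 = 14/3.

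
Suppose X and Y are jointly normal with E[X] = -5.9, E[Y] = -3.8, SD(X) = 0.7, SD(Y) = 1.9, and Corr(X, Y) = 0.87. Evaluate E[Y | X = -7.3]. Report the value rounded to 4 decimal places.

E[Y | X=x] = μ_Y + ρ(σ_Y/σ_X)(x − μ_X) for jointly normal variables.
E[Y | X=-7.3] = -3.8 + (0.87)·(1.9/0.7)·(-7.3 − (-5.9)) = -3.8 + (2.3614)·(-1.4) = -7.1060.

-7.1060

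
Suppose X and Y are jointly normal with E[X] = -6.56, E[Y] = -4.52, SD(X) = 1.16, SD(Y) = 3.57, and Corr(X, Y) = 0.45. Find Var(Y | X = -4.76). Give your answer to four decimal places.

The conditional variance in a bivariate normal is σ_Y²(1 − ρ²), independent of x.
Var(Y | X=-4.76) = (3.57)²·(1 − (0.45)²) = 12.7449·0.7975 = 10.1641.

10.1641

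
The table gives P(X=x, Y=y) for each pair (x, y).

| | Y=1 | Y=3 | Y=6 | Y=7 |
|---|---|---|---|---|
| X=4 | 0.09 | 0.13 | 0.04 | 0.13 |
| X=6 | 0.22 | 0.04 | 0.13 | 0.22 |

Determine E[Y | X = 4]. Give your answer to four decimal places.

P(X = 4) = 0.39.
Σ Y·P over the event = 1·(0.09) + 3·(0.13) + 6·(0.04) + 7·(0.13) = 1.63.
E[Y | X = 4] = (1.63) / (0.39) = 4.1795.

4.1795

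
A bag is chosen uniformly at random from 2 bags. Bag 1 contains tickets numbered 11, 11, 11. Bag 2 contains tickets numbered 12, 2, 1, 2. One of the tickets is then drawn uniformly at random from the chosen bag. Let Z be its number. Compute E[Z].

61/8

E[Z | bag 1] = (11+11+11)/3 = 11.
E[Z | bag 2] = (12+2+1+2)/4 = 17/4.
By the law of total expectation,
E[Z] = (1/2)·(11) + (1/2)·(17/4) = 61/8.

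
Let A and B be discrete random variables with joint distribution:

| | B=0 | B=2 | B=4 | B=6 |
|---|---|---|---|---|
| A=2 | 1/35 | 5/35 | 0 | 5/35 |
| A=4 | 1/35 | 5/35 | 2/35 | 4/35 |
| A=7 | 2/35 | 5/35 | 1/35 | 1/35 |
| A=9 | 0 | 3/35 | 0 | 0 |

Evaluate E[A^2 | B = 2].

P(B = 2) = 18/35.
Σ A^2·P over the event = 4·(5/35) + 16·(5/35) + 49·(5/35) + 81·(3/35) = 84/5.
E[A^2 | B = 2] = (84/5) / (18/35) = 98/3.

98/3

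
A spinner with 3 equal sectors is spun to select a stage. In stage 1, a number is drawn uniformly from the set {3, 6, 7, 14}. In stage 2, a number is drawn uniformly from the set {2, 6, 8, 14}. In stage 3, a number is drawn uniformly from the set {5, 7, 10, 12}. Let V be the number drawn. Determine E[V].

47/6

E[V | stage 1] = (3+6+7+14)/4 = 15/2.
E[V | stage 2] = (2+6+8+14)/4 = 15/2.
E[V | stage 3] = (5+7+10+12)/4 = 17/2.
E[V] = (1/3)·(15/2) + (1/3)·(15/2) + (1/3)·(17/2) = 47/6.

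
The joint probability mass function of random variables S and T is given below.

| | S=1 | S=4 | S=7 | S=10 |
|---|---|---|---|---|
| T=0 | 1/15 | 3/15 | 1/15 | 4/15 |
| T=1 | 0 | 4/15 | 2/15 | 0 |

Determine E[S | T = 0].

20/3

P(T = 0) = 3/5.
Σ S·P over the event = 1·(1/15) + 4·(3/15) + 7·(1/15) + 10·(4/15) = 4.
E[S | T = 0] = (4) / (3/5) = 20/3.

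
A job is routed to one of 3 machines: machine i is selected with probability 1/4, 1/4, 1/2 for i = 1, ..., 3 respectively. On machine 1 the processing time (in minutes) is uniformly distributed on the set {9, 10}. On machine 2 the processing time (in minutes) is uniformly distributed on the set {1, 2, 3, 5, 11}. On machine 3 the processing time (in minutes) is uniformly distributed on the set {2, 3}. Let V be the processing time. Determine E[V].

189/40

E[V | machine 1] = (9+10)/2 = 19/2.
E[V | machine 2] = (1+2+3+5+11)/5 = 22/5.
E[V | machine 3] = (2+3)/2 = 5/2.
E[V] = (1/4)·(19/2) + (1/4)·(22/5) + (1/2)·(5/2) = 189/40.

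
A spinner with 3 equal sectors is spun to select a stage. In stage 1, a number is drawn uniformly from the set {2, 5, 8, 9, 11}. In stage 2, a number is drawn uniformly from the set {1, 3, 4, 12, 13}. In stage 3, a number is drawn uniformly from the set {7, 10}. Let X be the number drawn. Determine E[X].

221/30

E[X | stage 1] = (2+5+8+9+11)/5 = 7.
E[X | stage 2] = (1+3+4+12+13)/5 = 33/5.
E[X | stage 3] = (7+10)/2 = 17/2.
By the law of total expectation,
E[X] = (1/3)·(7) + (1/3)·(33/5) + (1/3)·(17/2) = 221/30.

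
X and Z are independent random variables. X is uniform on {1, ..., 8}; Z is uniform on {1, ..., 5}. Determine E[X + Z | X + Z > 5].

P(X + Z > 5) = 3/4.
Summing (X+Z)·P(x,y) over outcomes with X + Z > 5 gives 13/2.
E[X + Z | X + Z > 5] = (13/2) / (3/4) = 26/3.

26/3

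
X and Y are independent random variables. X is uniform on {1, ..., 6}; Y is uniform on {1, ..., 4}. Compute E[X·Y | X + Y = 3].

2

P(X + Y = 3) = 1/12.
Summing XY·P(x,y) over outcomes with X + Y = 3 gives 1/6.
E[X·Y | X + Y = 3] = (1/6) / (1/12) = 2.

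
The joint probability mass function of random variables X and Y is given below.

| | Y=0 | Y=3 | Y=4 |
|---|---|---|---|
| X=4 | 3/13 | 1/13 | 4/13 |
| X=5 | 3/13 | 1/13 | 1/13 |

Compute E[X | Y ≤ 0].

9/2

P(Y ≤ 0) = 6/13.
Σ X·P over the event = 4·(3/13) + 5·(3/13) = 27/13.
E[X | Y ≤ 0] = (27/13) / (6/13) = 9/2.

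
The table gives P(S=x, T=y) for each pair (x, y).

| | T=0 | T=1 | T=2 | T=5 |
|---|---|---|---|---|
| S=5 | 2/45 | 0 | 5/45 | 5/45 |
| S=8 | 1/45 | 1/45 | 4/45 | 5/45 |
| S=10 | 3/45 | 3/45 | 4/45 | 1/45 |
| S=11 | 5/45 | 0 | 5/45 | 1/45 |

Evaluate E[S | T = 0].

103/11

P(T = 0) = 11/45.
Σ S·P over the event = 5·(2/45) + 8·(1/45) + 10·(3/45) + 11·(5/45) = 103/45.
E[S | T = 0] = (103/45) / (11/45) = 103/11.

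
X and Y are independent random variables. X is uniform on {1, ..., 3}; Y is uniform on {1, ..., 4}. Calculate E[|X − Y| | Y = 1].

P(Y = 1) = 1/4.
Summing |X−Y|·P(x,y) over outcomes with Y = 1 gives 1/4.
E[|X − Y| | Y = 1] = (1/4) / (1/4) = 1.

1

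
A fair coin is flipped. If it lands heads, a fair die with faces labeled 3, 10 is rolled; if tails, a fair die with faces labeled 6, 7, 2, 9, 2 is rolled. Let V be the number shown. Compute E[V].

117/20

E[V | heads] = (3+10)/2 = 13/2.
E[V | tails] = (6+7+2+9+2)/5 = 26/5.
By the law of total expectation,
E[V] = (1/2)·(13/2) + (1/2)·(26/5) = 117/20.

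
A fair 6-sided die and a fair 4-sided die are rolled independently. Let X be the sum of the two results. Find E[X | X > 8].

P(X > 8) = 1/8.
Σ over the event: 9·1/12 + 10·1/24 = 7/6.
E[X | X > 8] = (7/6) / (1/8) = 28/3.

28/3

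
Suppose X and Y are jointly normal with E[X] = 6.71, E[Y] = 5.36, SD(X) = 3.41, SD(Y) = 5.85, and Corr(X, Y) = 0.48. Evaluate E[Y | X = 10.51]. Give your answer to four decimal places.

8.4891

E[Y | X=x] = μ_Y + ρ(σ_Y/σ_X)(x − μ_X) for jointly normal variables.
E[Y | X=10.51] = 5.36 + (0.48)·(5.85/3.41)·(10.51 − (6.71)) = 5.36 + (0.82346)·(3.8) = 8.4891.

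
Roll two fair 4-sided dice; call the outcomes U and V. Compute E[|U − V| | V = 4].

P(V = 4) = 1/4.
Summing |U−V|·P(x,y) over outcomes with V = 4 gives 3/8.
E[|U − V| | V = 4] = (3/8) / (1/4) = 3/2.

3/2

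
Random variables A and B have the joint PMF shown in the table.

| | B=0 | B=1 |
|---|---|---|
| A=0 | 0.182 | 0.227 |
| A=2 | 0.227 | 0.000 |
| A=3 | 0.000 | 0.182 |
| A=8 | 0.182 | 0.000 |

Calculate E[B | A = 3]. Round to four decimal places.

P(A = 3) = 0.182.
Σ B·P over the event = 1·(0.182) = 0.182.
E[B | A = 3] = (0.182) / (0.182) = 1.0000.

1.0000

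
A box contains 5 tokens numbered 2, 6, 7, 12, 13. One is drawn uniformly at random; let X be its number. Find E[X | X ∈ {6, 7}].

P(X ∈ {6, 7}) = 2/5.
Σ over the event: 6·1/5 + 7·1/5 = 13/5.
E[X | X ∈ {6, 7}] = (13/5) / (2/5) = 13/2.

13/2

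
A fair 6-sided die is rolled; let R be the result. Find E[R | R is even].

Given R is even, R is equally likely to be any of {2, 4, 6}.
E[R | R is even] = (2 + 4 + 6) / 3 = 4.

4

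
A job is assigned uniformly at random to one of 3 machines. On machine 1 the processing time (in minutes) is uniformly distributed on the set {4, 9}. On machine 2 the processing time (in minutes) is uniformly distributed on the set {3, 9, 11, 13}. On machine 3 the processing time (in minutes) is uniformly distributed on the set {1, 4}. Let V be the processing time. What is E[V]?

6

E[V | machine 1] = (4+9)/2 = 13/2.
E[V | machine 2] = (3+9+11+13)/4 = 9.
E[V | machine 3] = (1+4)/2 = 5/2.
E[V] = (1/3)·(13/2) + (1/3)·(9) + (1/3)·(5/2) = 6.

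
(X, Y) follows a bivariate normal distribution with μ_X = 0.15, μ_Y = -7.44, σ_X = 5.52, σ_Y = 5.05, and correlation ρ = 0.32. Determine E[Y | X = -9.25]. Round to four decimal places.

-10.1919

E[Y | X=x] = μ_Y + ρ(σ_Y/σ_X)(x − μ_X) for jointly normal variables.
E[Y | X=-9.25] = -7.44 + (0.32)·(5.05/5.52)·(-9.25 − (0.15)) = -7.44 + (0.29275)·(-9.4) = -10.1919.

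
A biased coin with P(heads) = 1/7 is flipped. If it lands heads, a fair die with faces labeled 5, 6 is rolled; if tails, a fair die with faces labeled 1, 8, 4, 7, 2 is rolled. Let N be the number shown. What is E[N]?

319/70

E[N | heads] = (5+6)/2 = 11/2.
E[N | tails] = (1+8+4+7+2)/5 = 22/5.
By the law of total expectation,
E[N] = (1/7)·(11/2) + (6/7)·(22/5) = 319/70.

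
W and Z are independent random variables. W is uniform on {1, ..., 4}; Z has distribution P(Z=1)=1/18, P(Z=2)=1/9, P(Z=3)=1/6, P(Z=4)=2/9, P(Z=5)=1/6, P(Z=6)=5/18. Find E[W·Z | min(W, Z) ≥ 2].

222/17

P(min(W, Z) ≥ 2) = 17/24.
Summing WZ·P(x,y) over outcomes with min(W, Z) ≥ 2 gives 37/4.
E[W·Z | min(W, Z) ≥ 2] = (37/4) / (17/24) = 222/17.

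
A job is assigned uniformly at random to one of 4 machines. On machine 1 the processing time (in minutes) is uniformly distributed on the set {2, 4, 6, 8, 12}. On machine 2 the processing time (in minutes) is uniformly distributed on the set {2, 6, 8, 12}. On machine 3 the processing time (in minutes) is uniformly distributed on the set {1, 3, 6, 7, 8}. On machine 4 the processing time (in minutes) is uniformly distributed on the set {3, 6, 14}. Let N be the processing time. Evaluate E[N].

E[N | machine 1] = (2+4+6+8+12)/5 = 32/5.
E[N | machine 2] = (2+6+8+12)/4 = 7.
E[N | machine 3] = (1+3+6+7+8)/5 = 5.
E[N | machine 4] = (3+6+14)/3 = 23/3.
By the law of total expectation,
E[N] = (1/4)·(32/5) + (1/4)·(7) + (1/4)·(5) + (1/4)·(23/3) = 391/60.

391/60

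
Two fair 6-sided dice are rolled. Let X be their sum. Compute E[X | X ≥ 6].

P(X ≥ 6) = 13/18.
Σ over the event: 6·5/36 + 7·1/6 + 8·5/36 + 9·1/9 + 10·1/12 + 11·1/18 + 12·1/36 = 53/9.
E[X | X ≥ 6] = (53/9) / (13/18) = 106/13.

106/13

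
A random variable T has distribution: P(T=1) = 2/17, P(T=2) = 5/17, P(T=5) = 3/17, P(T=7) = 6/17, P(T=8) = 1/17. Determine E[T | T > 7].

8

P(T > 7) = 1/17.
Σ over the event: 8·1/17 = 8/17.
E[T | T > 7] = (8/17) / (1/17) = 8.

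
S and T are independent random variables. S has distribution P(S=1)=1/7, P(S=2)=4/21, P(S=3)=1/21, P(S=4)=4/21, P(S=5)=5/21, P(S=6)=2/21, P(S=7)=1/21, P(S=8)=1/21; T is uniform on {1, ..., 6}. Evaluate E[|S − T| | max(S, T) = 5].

80/37

P(max(S, T) = 5) = 37/126.
Summing |S−T|·P(x,y) over outcomes with max(S, T) = 5 gives 40/63.
E[|S − T| | max(S, T) = 5] = (40/63) / (37/126) = 80/37.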